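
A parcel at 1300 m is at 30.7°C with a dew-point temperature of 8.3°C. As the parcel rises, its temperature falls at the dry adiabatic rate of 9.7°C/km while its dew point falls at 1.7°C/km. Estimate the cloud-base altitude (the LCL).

T and T_d converge at 9.7 − 1.7 = 8°C per km
Height above start = (30.7 − 8.3) / 8 = 2.8 km
LCL altitude = 1300 m + 2800 m = 4100 m

4100 m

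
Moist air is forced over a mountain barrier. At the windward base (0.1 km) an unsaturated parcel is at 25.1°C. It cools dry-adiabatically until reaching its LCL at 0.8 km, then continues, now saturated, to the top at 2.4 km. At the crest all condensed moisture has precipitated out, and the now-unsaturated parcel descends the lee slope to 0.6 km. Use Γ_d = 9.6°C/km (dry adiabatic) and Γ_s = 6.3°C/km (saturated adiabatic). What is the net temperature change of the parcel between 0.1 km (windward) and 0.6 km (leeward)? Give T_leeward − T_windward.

+0.48°C

100–800 m, dry: Δz = 0.7 km ⇒ ΔT = -6.72°C; T = 18.38°C
800–2400 m, saturated: Δz = 1.6 km ⇒ ΔT = -10.08°C; T = 8.3°C
2400–600 m, dry descent: Δz = 1.8 km ⇒ ΔT = +17.28°C; T = 25.58°C
Net change vs windward start: 25.58 − 25.1 = +0.48°C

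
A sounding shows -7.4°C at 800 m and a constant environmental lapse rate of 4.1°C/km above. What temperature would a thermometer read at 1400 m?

-9.86°C

From 800 m to 1400 m (environmental): cools by 4.1 × 0.6 = 2.46°C, giving -9.86°C.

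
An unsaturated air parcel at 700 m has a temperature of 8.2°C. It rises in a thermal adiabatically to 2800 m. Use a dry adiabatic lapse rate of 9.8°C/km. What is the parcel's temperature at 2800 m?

700–2800 m, dry adiabatic: Δz = 2.1 km ⇒ ΔT = -20.58°C; T = -12.38°C

-12.38°C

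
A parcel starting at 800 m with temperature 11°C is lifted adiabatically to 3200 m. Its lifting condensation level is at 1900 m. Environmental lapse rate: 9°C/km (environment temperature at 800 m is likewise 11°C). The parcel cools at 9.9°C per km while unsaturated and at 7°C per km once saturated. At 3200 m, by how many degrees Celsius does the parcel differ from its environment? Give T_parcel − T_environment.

+1.61°C (parcel warmer than environment)

Parcel:
  Dry to 1900 m: -9.9 × 1.1 km = -10.89°C, so T = 0.11°C.
  Saturated to 3200 m: -7 × 1.3 km = -9.1°C, so T = -8.99°C.
Environment:
  Environment to 3200 m: -9 × 2.4 km = -21.6°C, so T = -10.6°C.
T_parcel − T_env = -8.99 − (-10.6) = +1.61°C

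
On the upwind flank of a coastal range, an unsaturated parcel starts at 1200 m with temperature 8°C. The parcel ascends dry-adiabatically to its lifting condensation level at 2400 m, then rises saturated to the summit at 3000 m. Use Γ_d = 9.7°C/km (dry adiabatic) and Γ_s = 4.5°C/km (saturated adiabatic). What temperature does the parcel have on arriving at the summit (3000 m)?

Dry to 2400 m: -9.7 × 1.2 km = -11.64°C, so T = -3.64°C.
Saturated to 3000 m: -4.5 × 0.6 km = -2.7°C, so T = -6.34°C.

-6.34°C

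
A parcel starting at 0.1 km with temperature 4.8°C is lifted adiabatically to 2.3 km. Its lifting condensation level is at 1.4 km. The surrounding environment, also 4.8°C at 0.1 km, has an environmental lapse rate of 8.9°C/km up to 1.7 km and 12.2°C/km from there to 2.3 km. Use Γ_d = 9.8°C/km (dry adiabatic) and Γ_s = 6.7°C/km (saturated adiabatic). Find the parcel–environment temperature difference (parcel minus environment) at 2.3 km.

+2.79°C (parcel warmer than environment)

Parcel:
  From 100 m to 1400 m (dry): cools by 9.8 × 1.3 = 12.74°C, giving -7.94°C.
  From 1400 m to 2300 m (saturated): cools by 6.7 × 0.9 = 6.03°C, giving -13.97°C.
Environment:
  From 100 m to 1700 m (environment, lower layer): cools by 8.9 × 1.6 = 14.24°C, giving -9.44°C.
  From 1700 m to 2300 m (environment, upper layer): cools by 12.2 × 0.6 = 7.32°C, giving -16.76°C.
T_parcel − T_env = -13.97 − (-16.76) = +2.79°C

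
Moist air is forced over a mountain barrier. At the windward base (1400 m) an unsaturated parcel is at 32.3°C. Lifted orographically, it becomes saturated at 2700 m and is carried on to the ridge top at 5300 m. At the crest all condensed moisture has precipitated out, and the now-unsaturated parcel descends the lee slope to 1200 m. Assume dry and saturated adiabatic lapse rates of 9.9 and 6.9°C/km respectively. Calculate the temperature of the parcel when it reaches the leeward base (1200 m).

1400–2700 m, dry: Δz = 1.3 km ⇒ ΔT = -12.87°C; T = 19.43°C
2700–5300 m, saturated: Δz = 2.6 km ⇒ ΔT = -17.94°C; T = 1.49°C
5300–1200 m, dry descent: Δz = 4.1 km ⇒ ΔT = +40.59°C; T = 42.08°C

42.08°C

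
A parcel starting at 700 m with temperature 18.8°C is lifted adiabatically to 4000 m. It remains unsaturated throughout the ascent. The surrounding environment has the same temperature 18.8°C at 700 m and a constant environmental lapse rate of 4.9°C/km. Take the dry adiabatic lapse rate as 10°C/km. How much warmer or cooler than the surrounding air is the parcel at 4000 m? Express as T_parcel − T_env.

-16.83°C (parcel cooler than environment)

Parcel:
  Dry to 4000 m: -10 × 3.3 km = -33°C, so T = -14.2°C.
Environment:
  Environment to 4000 m: -4.9 × 3.3 km = -16.17°C, so T = 2.63°C.
T_parcel − T_env = -14.2 − 2.63 = -16.83°C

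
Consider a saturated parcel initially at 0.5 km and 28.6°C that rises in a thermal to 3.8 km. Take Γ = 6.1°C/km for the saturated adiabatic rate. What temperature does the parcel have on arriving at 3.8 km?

8.47°C

500 → 3800 m (saturated adiabatic, 6.1°C/km): ΔT = -6.1 × 3.3 = -20.13°C → T = 8.47°C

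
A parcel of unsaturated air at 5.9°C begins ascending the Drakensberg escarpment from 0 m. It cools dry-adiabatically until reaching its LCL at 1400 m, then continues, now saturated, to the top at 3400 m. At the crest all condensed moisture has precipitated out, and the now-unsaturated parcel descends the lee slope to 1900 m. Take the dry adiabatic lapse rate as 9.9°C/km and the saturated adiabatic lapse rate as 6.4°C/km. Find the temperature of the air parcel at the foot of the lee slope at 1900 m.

0–1400 m, dry: Δz = 1.4 km ⇒ ΔT = -13.86°C; T = -7.96°C
1400–3400 m, saturated: Δz = 2 km ⇒ ΔT = -12.8°C; T = -20.76°C
3400–1900 m, dry descent: Δz = 1.5 km ⇒ ΔT = +14.85°C; T = -5.91°C

-5.91°C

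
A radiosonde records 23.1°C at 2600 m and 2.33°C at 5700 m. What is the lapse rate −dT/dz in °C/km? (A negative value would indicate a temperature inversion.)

Γ = −ΔT/Δz = (23.1 − 2.33) / (5700 − 2600) m
  = 20.77°C / 3.1 km = 6.7°C/km

6.7°C/km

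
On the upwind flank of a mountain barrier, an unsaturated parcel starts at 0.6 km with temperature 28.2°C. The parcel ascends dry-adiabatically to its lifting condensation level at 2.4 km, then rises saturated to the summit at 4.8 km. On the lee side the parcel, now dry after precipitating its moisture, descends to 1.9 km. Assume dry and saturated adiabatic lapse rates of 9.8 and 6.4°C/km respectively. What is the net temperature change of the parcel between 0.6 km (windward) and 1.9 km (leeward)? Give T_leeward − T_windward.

600 → 2400 m (dry, 9.8°C/km): ΔT = -9.8 × 1.8 = -17.64°C → T = 10.56°C
2400 → 4800 m (saturated, 6.4°C/km): ΔT = -6.4 × 2.4 = -15.36°C → T = -4.8°C
4800 → 1900 m (dry descent, 9.8°C/km): ΔT = +9.8 × 2.9 = +28.42°C → T = 23.62°C
Net change vs windward start: 23.62 − 28.2 = -4.58°C

-4.58°C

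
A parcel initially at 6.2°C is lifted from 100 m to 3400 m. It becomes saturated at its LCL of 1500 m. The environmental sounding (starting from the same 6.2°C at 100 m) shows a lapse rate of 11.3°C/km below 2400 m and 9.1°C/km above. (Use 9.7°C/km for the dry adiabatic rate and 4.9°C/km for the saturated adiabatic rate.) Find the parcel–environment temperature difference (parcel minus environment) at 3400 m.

+12.2°C (parcel warmer than environment)

Parcel:
  From 100 m to 1500 m (dry): cools by 9.7 × 1.4 = 13.58°C, giving -7.38°C.
  From 1500 m to 3400 m (saturated): cools by 4.9 × 1.9 = 9.31°C, giving -16.69°C.
Environment:
  From 100 m to 2400 m (environment, lower layer): cools by 11.3 × 2.3 = 25.99°C, giving -19.79°C.
  From 2400 m to 3400 m (environment, upper layer): cools by 9.1 × 1 = 9.1°C, giving -28.89°C.
T_parcel − T_env = -16.69 − (-28.89) = +12.2°C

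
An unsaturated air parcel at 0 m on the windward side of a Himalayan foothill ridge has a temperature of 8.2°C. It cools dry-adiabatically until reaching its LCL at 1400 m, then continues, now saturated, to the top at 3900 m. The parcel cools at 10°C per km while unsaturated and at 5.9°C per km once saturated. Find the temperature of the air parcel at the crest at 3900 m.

0–1400 m, dry: Δz = 1.4 km ⇒ ΔT = -14°C; T = -5.8°C
1400–3900 m, saturated: Δz = 2.5 km ⇒ ΔT = -14.75°C; T = -20.55°C

-20.55°C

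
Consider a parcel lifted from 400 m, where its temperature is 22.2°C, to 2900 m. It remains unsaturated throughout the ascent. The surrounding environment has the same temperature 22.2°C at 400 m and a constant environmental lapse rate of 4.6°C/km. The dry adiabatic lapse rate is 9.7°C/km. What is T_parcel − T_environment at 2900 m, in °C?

-12.75°C (parcel cooler than environment)

Parcel:
  400–2900 m, dry: Δz = 2.5 km ⇒ ΔT = -24.25°C; T = -2.05°C
Environment:
  400–2900 m, environment: Δz = 2.5 km ⇒ ΔT = -11.5°C; T = 10.7°C
T_parcel − T_env = -2.05 − 10.7 = -12.75°C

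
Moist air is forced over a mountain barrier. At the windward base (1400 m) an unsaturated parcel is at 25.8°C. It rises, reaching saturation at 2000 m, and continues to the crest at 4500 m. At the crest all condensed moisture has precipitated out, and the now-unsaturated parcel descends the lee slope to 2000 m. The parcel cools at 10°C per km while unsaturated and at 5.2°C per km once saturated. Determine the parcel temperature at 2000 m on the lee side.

1400 → 2000 m (dry, 10°C/km): ΔT = -10 × 0.6 = -6°C → T = 19.8°C
2000 → 4500 m (saturated, 5.2°C/km): ΔT = -5.2 × 2.5 = -13°C → T = 6.8°C
4500 → 2000 m (dry descent, 10°C/km): ΔT = +10 × 2.5 = +25°C → T = 31.8°C

31.8°C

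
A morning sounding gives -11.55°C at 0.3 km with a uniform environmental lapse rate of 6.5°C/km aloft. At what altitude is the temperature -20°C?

Height above start = (-11.55 − (-20)) / 6.5 = 1.3 km
Altitude = 300 m + 1300 m = 1600 m

1.6 km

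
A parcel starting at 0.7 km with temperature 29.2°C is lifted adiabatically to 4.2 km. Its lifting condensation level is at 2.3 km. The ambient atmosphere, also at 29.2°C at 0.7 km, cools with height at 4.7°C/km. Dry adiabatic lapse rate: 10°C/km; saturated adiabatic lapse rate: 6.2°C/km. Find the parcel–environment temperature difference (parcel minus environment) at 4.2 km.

-11.33°C (parcel cooler than environment)

Parcel:
  From 700 m to 2300 m (dry): cools by 10 × 1.6 = 16°C, giving 13.2°C.
  From 2300 m to 4200 m (saturated): cools by 6.2 × 1.9 = 11.78°C, giving 1.42°C.
Environment:
  From 700 m to 4200 m (environment): cools by 4.7 × 3.5 = 16.45°C, giving 12.75°C.
T_parcel − T_env = 1.42 − 12.75 = -11.33°C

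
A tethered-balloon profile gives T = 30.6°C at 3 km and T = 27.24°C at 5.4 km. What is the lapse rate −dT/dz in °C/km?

1.4°C/km

Γ = −ΔT/Δz = (30.6 − 27.24) / (5400 − 3000) m
  = 3.36°C / 2.4 km = 1.4°C/km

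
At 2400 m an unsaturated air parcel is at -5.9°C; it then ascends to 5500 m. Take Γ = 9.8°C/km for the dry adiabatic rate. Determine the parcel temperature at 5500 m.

2400–5500 m, dry adiabatic: Δz = 3.1 km ⇒ ΔT = -30.38°C; T = -36.28°C

-36.28°C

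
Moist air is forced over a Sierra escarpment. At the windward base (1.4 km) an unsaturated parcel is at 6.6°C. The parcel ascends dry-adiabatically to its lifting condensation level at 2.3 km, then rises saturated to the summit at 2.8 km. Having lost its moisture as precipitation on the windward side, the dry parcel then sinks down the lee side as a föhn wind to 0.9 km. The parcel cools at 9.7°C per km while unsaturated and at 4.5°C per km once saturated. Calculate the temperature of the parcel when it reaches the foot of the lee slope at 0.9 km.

14.05°C

From 1400 m to 2300 m (dry): cools by 9.7 × 0.9 = 8.73°C, giving -2.13°C.
From 2300 m to 2800 m (saturated): cools by 4.5 × 0.5 = 2.25°C, giving -4.38°C.
From 2800 m to 900 m (dry descent): warms by 9.7 × 1.9 = 18.43°C, giving 14.05°C.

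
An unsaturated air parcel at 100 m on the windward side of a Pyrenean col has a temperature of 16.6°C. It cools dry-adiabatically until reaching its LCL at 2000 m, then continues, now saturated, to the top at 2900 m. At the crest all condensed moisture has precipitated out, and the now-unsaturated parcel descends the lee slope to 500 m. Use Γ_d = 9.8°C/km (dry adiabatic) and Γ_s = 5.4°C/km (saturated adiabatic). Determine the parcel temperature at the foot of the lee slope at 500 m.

100–2000 m, dry: Δz = 1.9 km ⇒ ΔT = -18.62°C; T = -2.02°C
2000–2900 m, saturated: Δz = 0.9 km ⇒ ΔT = -4.86°C; T = -6.88°C
2900–500 m, dry descent: Δz = 2.4 km ⇒ ΔT = +23.52°C; T = 16.64°C

16.64°C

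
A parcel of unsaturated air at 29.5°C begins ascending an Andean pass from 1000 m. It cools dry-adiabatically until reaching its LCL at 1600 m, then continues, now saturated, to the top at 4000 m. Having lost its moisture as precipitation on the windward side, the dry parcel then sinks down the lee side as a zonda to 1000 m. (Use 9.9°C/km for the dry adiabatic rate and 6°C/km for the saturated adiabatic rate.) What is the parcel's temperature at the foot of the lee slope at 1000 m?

38.86°C

From 1000 m to 1600 m (dry): cools by 9.9 × 0.6 = 5.94°C, giving 23.56°C.
From 1600 m to 4000 m (saturated): cools by 6 × 2.4 = 14.4°C, giving 9.16°C.
From 4000 m to 1000 m (dry descent): warms by 9.9 × 3 = 29.7°C, giving 38.86°C.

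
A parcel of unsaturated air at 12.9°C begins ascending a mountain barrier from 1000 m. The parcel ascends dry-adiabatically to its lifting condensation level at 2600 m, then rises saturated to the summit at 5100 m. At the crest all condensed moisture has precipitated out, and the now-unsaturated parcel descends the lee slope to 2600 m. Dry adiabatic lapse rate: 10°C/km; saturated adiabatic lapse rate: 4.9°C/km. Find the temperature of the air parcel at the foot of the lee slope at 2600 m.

1000–2600 m, dry: Δz = 1.6 km ⇒ ΔT = -16°C; T = -3.1°C
2600–5100 m, saturated: Δz = 2.5 km ⇒ ΔT = -12.25°C; T = -15.35°C
5100–2600 m, dry descent: Δz = 2.5 km ⇒ ΔT = +25°C; T = 9.65°C

9.65°C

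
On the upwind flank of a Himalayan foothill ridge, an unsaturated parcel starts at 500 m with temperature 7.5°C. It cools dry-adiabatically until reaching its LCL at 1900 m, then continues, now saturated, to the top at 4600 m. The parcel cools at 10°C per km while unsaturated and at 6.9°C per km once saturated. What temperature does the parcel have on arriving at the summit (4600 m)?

500–1900 m, dry: Δz = 1.4 km ⇒ ΔT = -14°C; T = -6.5°C
1900–4600 m, saturated: Δz = 2.7 km ⇒ ΔT = -18.63°C; T = -25.13°C

-25.13°C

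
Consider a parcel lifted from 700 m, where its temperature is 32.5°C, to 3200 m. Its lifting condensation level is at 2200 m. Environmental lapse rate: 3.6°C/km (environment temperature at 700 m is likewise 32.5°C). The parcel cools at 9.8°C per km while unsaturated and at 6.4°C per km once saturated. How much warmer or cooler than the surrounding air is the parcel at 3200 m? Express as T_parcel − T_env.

-12.1°C (parcel cooler than environment)

Parcel:
  Dry to 2200 m: -9.8 × 1.5 km = -14.7°C, so T = 17.8°C.
  Saturated to 3200 m: -6.4 × 1 km = -6.4°C, so T = 11.4°C.
Environment:
  Environment to 3200 m: -3.6 × 2.5 km = -9°C, so T = 23.5°C.
T_parcel − T_env = 11.4 − 23.5 = -12.1°C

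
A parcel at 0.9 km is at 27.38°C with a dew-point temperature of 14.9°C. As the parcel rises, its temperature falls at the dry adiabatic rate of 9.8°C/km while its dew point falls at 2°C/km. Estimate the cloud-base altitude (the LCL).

T and T_d converge at 9.8 − 2 = 7.8°C per km
Height above start = (27.38 − 14.9) / 7.8 = 1.6 km
LCL altitude = 900 m + 1600 m = 2500 m

2.5 km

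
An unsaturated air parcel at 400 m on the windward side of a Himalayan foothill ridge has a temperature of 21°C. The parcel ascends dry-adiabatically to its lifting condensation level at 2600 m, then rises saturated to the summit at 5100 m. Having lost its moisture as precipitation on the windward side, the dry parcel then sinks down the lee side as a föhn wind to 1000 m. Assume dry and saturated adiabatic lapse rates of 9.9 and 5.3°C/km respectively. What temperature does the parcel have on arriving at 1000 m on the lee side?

Dry to 2600 m: -9.9 × 2.2 km = -21.78°C, so T = -0.78°C.
Saturated to 5100 m: -5.3 × 2.5 km = -13.25°C, so T = -14.03°C.
Dry descent to 1000 m: +9.9 × 4.1 km = +40.59°C, so T = 26.56°C.

26.56°C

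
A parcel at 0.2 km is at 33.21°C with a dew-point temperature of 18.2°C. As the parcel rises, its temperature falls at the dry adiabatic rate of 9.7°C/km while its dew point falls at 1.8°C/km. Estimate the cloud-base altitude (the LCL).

2.1 km

T and T_d converge at 9.7 − 1.8 = 7.9°C per km
Height above start = (33.21 − 18.2) / 7.9 = 1.9 km
LCL altitude = 200 m + 1900 m = 2100 m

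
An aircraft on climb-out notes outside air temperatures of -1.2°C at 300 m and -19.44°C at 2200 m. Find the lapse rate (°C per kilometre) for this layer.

Γ = −ΔT/Δz = (-1.2 − (-19.44)) / (2200 − 300) m
  = 18.24°C / 1.9 km = 9.6°C/km

9.6°C/km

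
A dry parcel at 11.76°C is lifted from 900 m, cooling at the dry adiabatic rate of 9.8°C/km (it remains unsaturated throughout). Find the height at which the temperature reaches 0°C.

Height above start = (11.76 − 0) / 9.8 = 1.2 km
Altitude = 900 m + 1200 m = 2100 m

2100 m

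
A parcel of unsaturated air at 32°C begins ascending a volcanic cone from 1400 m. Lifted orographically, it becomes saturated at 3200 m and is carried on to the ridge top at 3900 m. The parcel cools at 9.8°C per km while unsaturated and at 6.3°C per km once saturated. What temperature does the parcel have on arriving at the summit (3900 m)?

1400 → 3200 m (dry, 9.8°C/km): ΔT = -9.8 × 1.8 = -17.64°C → T = 14.36°C
3200 → 3900 m (saturated, 6.3°C/km): ΔT = -6.3 × 0.7 = -4.41°C → T = 9.95°C

9.95°C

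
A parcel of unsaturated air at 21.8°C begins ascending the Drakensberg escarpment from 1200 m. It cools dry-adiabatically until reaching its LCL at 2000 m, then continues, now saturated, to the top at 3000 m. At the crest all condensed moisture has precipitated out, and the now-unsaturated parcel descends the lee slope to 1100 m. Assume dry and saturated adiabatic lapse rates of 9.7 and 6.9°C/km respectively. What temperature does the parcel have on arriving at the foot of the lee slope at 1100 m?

25.57°C

Dry to 2000 m: -9.7 × 0.8 km = -7.76°C, so T = 14.04°C.
Saturated to 3000 m: -6.9 × 1 km = -6.9°C, so T = 7.14°C.
Dry descent to 1100 m: +9.7 × 1.9 km = +18.43°C, so T = 25.57°C.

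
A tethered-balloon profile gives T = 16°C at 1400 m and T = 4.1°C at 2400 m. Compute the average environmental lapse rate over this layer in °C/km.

11.9°C/km

Γ = −ΔT/Δz = (16 − 4.1) / (2400 − 1400) m
  = 11.9°C / 1 km = 11.9°C/km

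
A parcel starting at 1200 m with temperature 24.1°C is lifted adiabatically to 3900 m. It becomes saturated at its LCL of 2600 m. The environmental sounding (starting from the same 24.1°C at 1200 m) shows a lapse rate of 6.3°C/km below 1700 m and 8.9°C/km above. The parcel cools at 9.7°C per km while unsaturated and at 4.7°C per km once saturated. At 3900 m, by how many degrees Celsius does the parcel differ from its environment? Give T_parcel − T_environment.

+3.04°C (parcel warmer than environment)

Parcel:
  1200–2600 m, dry: Δz = 1.4 km ⇒ ΔT = -13.58°C; T = 10.52°C
  2600–3900 m, saturated: Δz = 1.3 km ⇒ ΔT = -6.11°C; T = 4.41°C
Environment:
  1200–1700 m, environment, lower layer: Δz = 0.5 km ⇒ ΔT = -3.15°C; T = 20.95°C
  1700–3900 m, environment, upper layer: Δz = 2.2 km ⇒ ΔT = -19.58°C; T = 1.37°C
T_parcel − T_env = 4.41 − 1.37 = +3.04°C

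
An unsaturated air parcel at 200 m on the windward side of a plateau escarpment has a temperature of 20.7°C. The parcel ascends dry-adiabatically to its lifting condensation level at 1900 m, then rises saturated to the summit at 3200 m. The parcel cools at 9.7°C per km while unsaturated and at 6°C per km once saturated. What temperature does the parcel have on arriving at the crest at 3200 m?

200 → 1900 m (dry, 9.7°C/km): ΔT = -9.7 × 1.7 = -16.49°C → T = 4.21°C
1900 → 3200 m (saturated, 6°C/km): ΔT = -6 × 1.3 = -7.8°C → T = -3.59°C

-3.59°C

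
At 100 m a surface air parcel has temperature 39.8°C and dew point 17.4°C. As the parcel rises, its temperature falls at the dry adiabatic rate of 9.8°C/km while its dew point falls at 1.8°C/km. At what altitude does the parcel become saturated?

2900 m

T and T_d converge at 9.8 − 1.8 = 8°C per km
Height above start = (39.8 − 17.4) / 8 = 2.8 km
LCL altitude = 100 m + 2800 m = 2900 m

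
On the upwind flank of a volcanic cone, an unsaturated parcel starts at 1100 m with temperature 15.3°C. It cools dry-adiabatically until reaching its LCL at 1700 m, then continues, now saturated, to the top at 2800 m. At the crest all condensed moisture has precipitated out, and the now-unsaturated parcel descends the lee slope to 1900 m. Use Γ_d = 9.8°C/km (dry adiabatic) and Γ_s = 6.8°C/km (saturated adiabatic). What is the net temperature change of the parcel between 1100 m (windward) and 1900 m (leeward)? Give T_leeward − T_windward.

-4.54°C

Dry to 1700 m: -9.8 × 0.6 km = -5.88°C, so T = 9.42°C.
Saturated to 2800 m: -6.8 × 1.1 km = -7.48°C, so T = 1.94°C.
Dry descent to 1900 m: +9.8 × 0.9 km = +8.82°C, so T = 10.76°C.
Net change vs windward start: 10.76 − 15.3 = -4.54°C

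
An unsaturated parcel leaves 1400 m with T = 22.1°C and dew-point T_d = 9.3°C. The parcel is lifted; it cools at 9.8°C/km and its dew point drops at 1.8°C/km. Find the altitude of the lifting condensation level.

3000 m

T and T_d converge at 9.8 − 1.8 = 8°C per km
Height above start = (22.1 − 9.3) / 8 = 1.6 km
LCL altitude = 1400 m + 1600 m = 3000 m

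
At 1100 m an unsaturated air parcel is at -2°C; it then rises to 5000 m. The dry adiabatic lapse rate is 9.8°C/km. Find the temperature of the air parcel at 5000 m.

-40.22°C

From 1100 m to 5000 m (dry adiabatic): cools by 9.8 × 3.9 = 38.22°C, giving -40.22°C.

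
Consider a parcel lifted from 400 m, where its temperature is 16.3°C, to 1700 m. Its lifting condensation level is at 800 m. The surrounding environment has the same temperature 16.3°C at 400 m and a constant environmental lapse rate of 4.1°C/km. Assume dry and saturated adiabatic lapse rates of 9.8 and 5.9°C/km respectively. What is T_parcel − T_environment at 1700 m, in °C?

Parcel:
  400 → 800 m (dry, 9.8°C/km): ΔT = -9.8 × 0.4 = -3.92°C → T = 12.38°C
  800 → 1700 m (saturated, 5.9°C/km): ΔT = -5.9 × 0.9 = -5.31°C → T = 7.07°C
Environment:
  400 → 1700 m (environment, 4.1°C/km): ΔT = -4.1 × 1.3 = -5.33°C → T = 10.97°C
T_parcel − T_env = 7.07 − 10.97 = -3.9°C

-3.9°C (parcel cooler than environment)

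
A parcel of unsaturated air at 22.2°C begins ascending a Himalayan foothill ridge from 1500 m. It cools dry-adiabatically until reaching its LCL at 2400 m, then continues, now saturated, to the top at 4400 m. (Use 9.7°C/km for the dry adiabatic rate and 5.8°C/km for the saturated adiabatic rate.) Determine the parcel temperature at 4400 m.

1500 → 2400 m (dry, 9.7°C/km): ΔT = -9.7 × 0.9 = -8.73°C → T = 13.47°C
2400 → 4400 m (saturated, 5.8°C/km): ΔT = -5.8 × 2 = -11.6°C → T = 1.87°C

1.87°C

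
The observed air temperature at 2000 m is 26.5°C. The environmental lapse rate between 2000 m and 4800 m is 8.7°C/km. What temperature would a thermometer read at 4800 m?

2.14°C

Environmental to 4800 m: -8.7 × 2.8 km = -24.36°C, so T = 2.14°C.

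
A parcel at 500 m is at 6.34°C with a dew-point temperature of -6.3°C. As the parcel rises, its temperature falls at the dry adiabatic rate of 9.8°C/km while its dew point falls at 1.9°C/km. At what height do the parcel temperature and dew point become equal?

T and T_d converge at 9.8 − 1.9 = 7.9°C per km
Height above start = (6.34 − (-6.3)) / 7.9 = 1.6 km
LCL altitude = 500 m + 1600 m = 2100 m

2100 m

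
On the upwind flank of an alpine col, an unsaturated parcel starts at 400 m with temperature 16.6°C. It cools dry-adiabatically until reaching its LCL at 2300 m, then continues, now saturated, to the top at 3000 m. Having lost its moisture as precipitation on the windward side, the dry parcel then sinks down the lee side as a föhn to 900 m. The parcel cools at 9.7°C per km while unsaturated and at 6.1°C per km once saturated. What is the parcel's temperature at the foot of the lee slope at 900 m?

14.27°C

400–2300 m, dry: Δz = 1.9 km ⇒ ΔT = -18.43°C; T = -1.83°C
2300–3000 m, saturated: Δz = 0.7 km ⇒ ΔT = -4.27°C; T = -6.1°C
3000–900 m, dry descent: Δz = 2.1 km ⇒ ΔT = +20.37°C; T = 14.27°C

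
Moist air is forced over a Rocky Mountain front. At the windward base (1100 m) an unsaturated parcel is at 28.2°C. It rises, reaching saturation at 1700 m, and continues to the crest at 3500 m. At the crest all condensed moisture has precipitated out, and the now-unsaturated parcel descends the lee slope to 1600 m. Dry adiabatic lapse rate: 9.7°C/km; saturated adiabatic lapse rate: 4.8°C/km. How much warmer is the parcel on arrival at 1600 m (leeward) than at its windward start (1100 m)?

1100 → 1700 m (dry, 9.7°C/km): ΔT = -9.7 × 0.6 = -5.82°C → T = 22.38°C
1700 → 3500 m (saturated, 4.8°C/km): ΔT = -4.8 × 1.8 = -8.64°C → T = 13.74°C
3500 → 1600 m (dry descent, 9.7°C/km): ΔT = +9.7 × 1.9 = +18.43°C → T = 32.17°C
Net change vs windward start: 32.17 − 28.2 = +3.97°C

+3.97°C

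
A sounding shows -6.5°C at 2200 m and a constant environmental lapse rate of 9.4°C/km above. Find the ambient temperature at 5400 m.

From 2200 m to 5400 m (environmental): cools by 9.4 × 3.2 = 30.08°C, giving -36.58°C.

-36.58°C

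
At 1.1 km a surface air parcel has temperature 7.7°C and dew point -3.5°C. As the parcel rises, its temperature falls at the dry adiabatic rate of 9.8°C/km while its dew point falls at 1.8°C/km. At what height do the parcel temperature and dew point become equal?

T and T_d converge at 9.8 − 1.8 = 8°C per km
Height above start = (7.7 − (-3.5)) / 8 = 1.4 km
LCL altitude = 1100 m + 1400 m = 2500 m

2.5 km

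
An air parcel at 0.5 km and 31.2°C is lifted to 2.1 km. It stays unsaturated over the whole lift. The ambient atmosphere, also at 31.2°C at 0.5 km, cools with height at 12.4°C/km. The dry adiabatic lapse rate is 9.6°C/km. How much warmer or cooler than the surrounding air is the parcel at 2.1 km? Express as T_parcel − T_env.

Parcel:
  Dry to 2100 m: -9.6 × 1.6 km = -15.36°C, so T = 15.84°C.
Environment:
  Environment to 2100 m: -12.4 × 1.6 km = -19.84°C, so T = 11.36°C.
T_parcel − T_env = 15.84 − 11.36 = +4.48°C

+4.48°C (parcel warmer than environment)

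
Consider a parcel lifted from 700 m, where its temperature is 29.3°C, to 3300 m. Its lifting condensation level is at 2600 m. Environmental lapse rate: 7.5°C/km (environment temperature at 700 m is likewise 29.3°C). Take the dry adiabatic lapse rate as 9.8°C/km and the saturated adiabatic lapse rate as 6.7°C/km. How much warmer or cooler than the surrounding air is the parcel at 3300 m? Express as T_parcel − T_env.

Parcel:
  700 → 2600 m (dry, 9.8°C/km): ΔT = -9.8 × 1.9 = -18.62°C → T = 10.68°C
  2600 → 3300 m (saturated, 6.7°C/km): ΔT = -6.7 × 0.7 = -4.69°C → T = 5.99°C
Environment:
  700 → 3300 m (environment, 7.5°C/km): ΔT = -7.5 × 2.6 = -19.5°C → T = 9.8°C
T_parcel − T_env = 5.99 − 9.8 = -3.81°C

-3.81°C (parcel cooler than environment)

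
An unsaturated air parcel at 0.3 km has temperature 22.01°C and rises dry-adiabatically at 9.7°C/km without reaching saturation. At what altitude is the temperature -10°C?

3.6 km

Height above start = (22.01 − (-10)) / 9.7 = 3.3 km
Altitude = 300 m + 3300 m = 3600 m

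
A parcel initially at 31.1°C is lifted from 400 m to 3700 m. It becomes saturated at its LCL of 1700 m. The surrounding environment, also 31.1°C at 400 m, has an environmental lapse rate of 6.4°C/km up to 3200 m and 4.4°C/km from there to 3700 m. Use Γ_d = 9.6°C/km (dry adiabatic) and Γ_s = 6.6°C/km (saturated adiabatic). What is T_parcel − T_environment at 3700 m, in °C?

Parcel:
  Dry to 1700 m: -9.6 × 1.3 km = -12.48°C, so T = 18.62°C.
  Saturated to 3700 m: -6.6 × 2 km = -13.2°C, so T = 5.42°C.
Environment:
  Environment, lower layer to 3200 m: -6.4 × 2.8 km = -17.92°C, so T = 13.18°C.
  Environment, upper layer to 3700 m: -4.4 × 0.5 km = -2.2°C, so T = 10.98°C.
T_parcel − T_env = 5.42 − 10.98 = -5.56°C

-5.56°C (parcel cooler than environment)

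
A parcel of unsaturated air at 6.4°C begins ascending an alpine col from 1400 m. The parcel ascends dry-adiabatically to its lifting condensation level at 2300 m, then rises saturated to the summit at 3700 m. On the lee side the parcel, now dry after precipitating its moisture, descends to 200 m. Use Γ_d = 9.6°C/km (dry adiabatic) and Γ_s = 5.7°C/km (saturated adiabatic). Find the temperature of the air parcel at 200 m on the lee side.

From 1400 m to 2300 m (dry): cools by 9.6 × 0.9 = 8.64°C, giving -2.24°C.
From 2300 m to 3700 m (saturated): cools by 5.7 × 1.4 = 7.98°C, giving -10.22°C.
From 3700 m to 200 m (dry descent): warms by 9.6 × 3.5 = 33.6°C, giving 23.38°C.

23.38°C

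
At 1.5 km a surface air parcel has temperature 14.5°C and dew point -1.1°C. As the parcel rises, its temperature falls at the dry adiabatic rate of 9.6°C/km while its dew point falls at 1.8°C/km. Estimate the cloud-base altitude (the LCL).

T and T_d converge at 9.6 − 1.8 = 7.8°C per km
Height above start = (14.5 − (-1.1)) / 7.8 = 2 km
LCL altitude = 1500 m + 2000 m = 3500 m

3.5 km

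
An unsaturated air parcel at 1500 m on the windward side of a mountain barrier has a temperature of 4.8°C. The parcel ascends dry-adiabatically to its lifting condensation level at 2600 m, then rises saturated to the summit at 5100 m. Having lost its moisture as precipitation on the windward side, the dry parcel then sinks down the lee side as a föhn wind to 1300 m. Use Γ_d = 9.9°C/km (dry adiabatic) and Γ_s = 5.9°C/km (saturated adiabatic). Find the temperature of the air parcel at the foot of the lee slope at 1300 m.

1500–2600 m, dry: Δz = 1.1 km ⇒ ΔT = -10.89°C; T = -6.09°C
2600–5100 m, saturated: Δz = 2.5 km ⇒ ΔT = -14.75°C; T = -20.84°C
5100–1300 m, dry descent: Δz = 3.8 km ⇒ ΔT = +37.62°C; T = 16.78°C

16.78°C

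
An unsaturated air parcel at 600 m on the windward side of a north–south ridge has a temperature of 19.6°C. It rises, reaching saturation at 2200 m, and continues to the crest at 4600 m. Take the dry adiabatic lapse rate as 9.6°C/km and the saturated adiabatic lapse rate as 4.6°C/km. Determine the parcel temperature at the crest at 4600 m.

From 600 m to 2200 m (dry): cools by 9.6 × 1.6 = 15.36°C, giving 4.24°C.
From 2200 m to 4600 m (saturated): cools by 4.6 × 2.4 = 11.04°C, giving -6.8°C.

-6.8°C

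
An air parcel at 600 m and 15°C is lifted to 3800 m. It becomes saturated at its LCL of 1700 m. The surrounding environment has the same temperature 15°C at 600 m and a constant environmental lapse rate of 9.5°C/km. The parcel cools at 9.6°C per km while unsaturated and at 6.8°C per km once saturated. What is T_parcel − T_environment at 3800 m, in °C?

Parcel:
  From 600 m to 1700 m (dry): cools by 9.6 × 1.1 = 10.56°C, giving 4.44°C.
  From 1700 m to 3800 m (saturated): cools by 6.8 × 2.1 = 14.28°C, giving -9.84°C.
Environment:
  From 600 m to 3800 m (environment): cools by 9.5 × 3.2 = 30.4°C, giving -15.4°C.
T_parcel − T_env = -9.84 − (-15.4) = +5.56°C

+5.56°C (parcel warmer than environment)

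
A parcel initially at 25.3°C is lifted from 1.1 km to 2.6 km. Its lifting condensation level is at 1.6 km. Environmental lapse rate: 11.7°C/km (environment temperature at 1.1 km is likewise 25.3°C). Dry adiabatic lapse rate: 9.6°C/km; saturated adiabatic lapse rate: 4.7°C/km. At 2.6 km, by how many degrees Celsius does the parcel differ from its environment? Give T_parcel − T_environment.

Parcel:
  From 1100 m to 1600 m (dry): cools by 9.6 × 0.5 = 4.8°C, giving 20.5°C.
  From 1600 m to 2600 m (saturated): cools by 4.7 × 1 = 4.7°C, giving 15.8°C.
Environment:
  From 1100 m to 2600 m (environment): cools by 11.7 × 1.5 = 17.55°C, giving 7.75°C.
T_parcel − T_env = 15.8 − 7.75 = +8.05°C

+8.05°C (parcel warmer than environment)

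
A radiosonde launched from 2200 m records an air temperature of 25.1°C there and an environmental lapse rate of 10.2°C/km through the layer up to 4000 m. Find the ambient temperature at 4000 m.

6.74°C

From 2200 m to 4000 m (environmental): cools by 10.2 × 1.8 = 18.36°C, giving 6.74°C.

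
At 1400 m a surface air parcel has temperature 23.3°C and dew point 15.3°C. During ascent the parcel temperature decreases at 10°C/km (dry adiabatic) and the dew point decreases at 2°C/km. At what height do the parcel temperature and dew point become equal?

2400 m

T and T_d converge at 10 − 2 = 8°C per km
Height above start = (23.3 − 15.3) / 8 = 1 km
LCL altitude = 1400 m + 1000 m = 2400 m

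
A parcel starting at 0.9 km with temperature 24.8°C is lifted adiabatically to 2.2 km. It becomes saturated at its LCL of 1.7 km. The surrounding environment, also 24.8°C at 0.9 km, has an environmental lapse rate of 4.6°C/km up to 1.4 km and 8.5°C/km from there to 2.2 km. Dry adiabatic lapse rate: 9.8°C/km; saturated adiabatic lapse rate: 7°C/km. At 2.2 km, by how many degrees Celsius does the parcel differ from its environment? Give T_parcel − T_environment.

Parcel:
  900–1700 m, dry: Δz = 0.8 km ⇒ ΔT = -7.84°C; T = 16.96°C
  1700–2200 m, saturated: Δz = 0.5 km ⇒ ΔT = -3.5°C; T = 13.46°C
Environment:
  900–1400 m, environment, lower layer: Δz = 0.5 km ⇒ ΔT = -2.3°C; T = 22.5°C
  1400–2200 m, environment, upper layer: Δz = 0.8 km ⇒ ΔT = -6.8°C; T = 15.7°C
T_parcel − T_env = 13.46 − 15.7 = -2.24°C

-2.24°C (parcel cooler than environment)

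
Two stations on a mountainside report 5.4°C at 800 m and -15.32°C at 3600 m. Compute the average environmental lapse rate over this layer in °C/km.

Γ = −ΔT/Δz = (5.4 − (-15.32)) / (3600 − 800) m
  = 20.72°C / 2.8 km = 7.4°C/km

7.4°C/km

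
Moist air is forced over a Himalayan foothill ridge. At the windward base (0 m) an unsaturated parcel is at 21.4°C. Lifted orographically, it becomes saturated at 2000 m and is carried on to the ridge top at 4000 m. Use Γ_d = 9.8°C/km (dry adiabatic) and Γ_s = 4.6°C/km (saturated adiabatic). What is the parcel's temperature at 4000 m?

-7.4°C

0 → 2000 m (dry, 9.8°C/km): ΔT = -9.8 × 2 = -19.6°C → T = 1.8°C
2000 → 4000 m (saturated, 4.6°C/km): ΔT = -4.6 × 2 = -9.2°C → T = -7.4°C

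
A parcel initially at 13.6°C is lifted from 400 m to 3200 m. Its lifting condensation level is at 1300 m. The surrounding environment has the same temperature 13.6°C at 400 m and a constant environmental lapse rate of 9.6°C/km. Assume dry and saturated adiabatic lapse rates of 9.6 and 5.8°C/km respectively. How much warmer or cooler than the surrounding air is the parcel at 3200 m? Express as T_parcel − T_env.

Parcel:
  From 400 m to 1300 m (dry): cools by 9.6 × 0.9 = 8.64°C, giving 4.96°C.
  From 1300 m to 3200 m (saturated): cools by 5.8 × 1.9 = 11.02°C, giving -6.06°C.
Environment:
  From 400 m to 3200 m (environment): cools by 9.6 × 2.8 = 26.88°C, giving -13.28°C.
T_parcel − T_env = -6.06 − (-13.28) = +7.22°C

+7.22°C (parcel warmer than environment)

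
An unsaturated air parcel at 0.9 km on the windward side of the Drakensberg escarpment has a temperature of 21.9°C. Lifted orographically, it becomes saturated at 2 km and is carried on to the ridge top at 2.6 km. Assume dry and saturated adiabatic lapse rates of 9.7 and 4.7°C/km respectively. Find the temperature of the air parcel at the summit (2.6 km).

From 900 m to 2000 m (dry): cools by 9.7 × 1.1 = 10.67°C, giving 11.23°C.
From 2000 m to 2600 m (saturated): cools by 4.7 × 0.6 = 2.82°C, giving 8.41°C.

8.41°C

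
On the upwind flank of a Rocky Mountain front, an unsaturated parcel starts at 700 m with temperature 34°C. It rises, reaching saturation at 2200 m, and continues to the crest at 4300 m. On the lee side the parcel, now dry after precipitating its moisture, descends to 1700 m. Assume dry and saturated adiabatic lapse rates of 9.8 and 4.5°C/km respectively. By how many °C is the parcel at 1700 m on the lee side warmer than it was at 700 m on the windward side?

+1.33°C

From 700 m to 2200 m (dry): cools by 9.8 × 1.5 = 14.7°C, giving 19.3°C.
From 2200 m to 4300 m (saturated): cools by 4.5 × 2.1 = 9.45°C, giving 9.85°C.
From 4300 m to 1700 m (dry descent): warms by 9.8 × 2.6 = 25.48°C, giving 35.33°C.
Net change vs windward start: 35.33 − 34 = +1.33°C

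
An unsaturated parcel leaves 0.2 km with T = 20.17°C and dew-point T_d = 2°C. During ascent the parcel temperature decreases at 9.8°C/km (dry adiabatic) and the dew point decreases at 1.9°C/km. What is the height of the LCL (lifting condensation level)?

2.5 km

T and T_d converge at 9.8 − 1.9 = 7.9°C per km
Height above start = (20.17 − 2) / 7.9 = 2.3 km
LCL altitude = 200 m + 2300 m = 2500 m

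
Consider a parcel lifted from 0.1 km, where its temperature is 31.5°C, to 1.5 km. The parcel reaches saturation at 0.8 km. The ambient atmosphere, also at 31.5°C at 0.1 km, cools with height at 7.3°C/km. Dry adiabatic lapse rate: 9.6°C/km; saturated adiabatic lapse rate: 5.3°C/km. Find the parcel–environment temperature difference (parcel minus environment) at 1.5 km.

Parcel:
  Dry to 800 m: -9.6 × 0.7 km = -6.72°C, so T = 24.78°C.
  Saturated to 1500 m: -5.3 × 0.7 km = -3.71°C, so T = 21.07°C.
Environment:
  Environment to 1500 m: -7.3 × 1.4 km = -10.22°C, so T = 21.28°C.
T_parcel − T_env = 21.07 − 21.28 = -0.21°C

-0.21°C (parcel cooler than environment)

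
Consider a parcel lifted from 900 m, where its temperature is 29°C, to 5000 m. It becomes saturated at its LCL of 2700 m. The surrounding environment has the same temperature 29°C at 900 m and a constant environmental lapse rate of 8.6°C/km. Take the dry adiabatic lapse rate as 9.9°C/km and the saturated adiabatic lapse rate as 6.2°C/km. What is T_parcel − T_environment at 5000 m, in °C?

+3.18°C (parcel warmer than environment)

Parcel:
  Dry to 2700 m: -9.9 × 1.8 km = -17.82°C, so T = 11.18°C.
  Saturated to 5000 m: -6.2 × 2.3 km = -14.26°C, so T = -3.08°C.
Environment:
  Environment to 5000 m: -8.6 × 4.1 km = -35.26°C, so T = -6.26°C.
T_parcel − T_env = -3.08 − (-6.26) = +3.18°C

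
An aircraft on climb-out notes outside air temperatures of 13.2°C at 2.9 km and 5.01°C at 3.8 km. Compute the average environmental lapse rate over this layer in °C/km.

9.1°C/km

Γ = −ΔT/Δz = (13.2 − 5.01) / (3800 − 2900) m
  = 8.19°C / 0.9 km = 9.1°C/km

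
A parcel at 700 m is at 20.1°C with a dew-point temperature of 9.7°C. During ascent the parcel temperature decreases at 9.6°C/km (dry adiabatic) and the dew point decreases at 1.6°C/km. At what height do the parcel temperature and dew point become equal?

2000 m

T and T_d converge at 9.6 − 1.6 = 8°C per km
Height above start = (20.1 − 9.7) / 8 = 1.3 km
LCL altitude = 700 m + 1300 m = 2000 m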